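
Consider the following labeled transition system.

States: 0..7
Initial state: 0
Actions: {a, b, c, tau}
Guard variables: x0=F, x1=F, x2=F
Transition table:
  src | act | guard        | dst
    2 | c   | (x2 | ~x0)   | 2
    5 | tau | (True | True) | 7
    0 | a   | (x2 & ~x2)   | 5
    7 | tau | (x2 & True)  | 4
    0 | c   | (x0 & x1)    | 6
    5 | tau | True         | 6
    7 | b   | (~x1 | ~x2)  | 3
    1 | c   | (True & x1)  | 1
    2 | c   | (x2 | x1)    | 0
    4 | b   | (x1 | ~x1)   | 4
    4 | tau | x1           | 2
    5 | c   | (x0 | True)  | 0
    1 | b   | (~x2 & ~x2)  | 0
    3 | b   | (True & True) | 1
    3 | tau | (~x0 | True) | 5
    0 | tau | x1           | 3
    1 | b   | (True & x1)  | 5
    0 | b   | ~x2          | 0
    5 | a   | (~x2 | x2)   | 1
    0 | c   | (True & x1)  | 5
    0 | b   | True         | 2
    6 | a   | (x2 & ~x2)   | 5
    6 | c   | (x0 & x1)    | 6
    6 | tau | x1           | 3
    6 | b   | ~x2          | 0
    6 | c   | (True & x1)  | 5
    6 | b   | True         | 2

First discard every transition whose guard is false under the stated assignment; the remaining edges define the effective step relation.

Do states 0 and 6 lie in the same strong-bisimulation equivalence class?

Refine partition for ~:
  round 0: {{0,1,2,3,4,5,6,7}}
  round 1: {{0,1,4,6,7},{2},{3},{5}}
  round 2: {{0,6},{1,4},{2},{3},{5},{7}}
  round 3: {{0,6},{1},{2},{3},{4},{5},{7}}
Fixed point at round 4; 7 class(es).
[0]={0,6}  [6]={0,6}

Answer: BISIMILAR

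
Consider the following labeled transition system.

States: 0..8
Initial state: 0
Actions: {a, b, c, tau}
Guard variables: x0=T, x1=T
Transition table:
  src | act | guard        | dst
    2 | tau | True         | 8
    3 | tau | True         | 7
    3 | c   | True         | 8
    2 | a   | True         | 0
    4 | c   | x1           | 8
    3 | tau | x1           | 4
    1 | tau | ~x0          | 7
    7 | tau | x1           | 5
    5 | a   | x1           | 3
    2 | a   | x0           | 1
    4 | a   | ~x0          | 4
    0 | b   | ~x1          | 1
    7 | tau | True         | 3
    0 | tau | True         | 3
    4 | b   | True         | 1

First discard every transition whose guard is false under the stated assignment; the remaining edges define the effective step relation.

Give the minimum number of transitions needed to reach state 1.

Layered search for 1:
  Layer 0: {0}
  Layer 1: {3}
  Layer 2: {4,7,8}
  Layer 3: {1,5}
1 enters at depth 3; path tau·tau·b

Answer: 3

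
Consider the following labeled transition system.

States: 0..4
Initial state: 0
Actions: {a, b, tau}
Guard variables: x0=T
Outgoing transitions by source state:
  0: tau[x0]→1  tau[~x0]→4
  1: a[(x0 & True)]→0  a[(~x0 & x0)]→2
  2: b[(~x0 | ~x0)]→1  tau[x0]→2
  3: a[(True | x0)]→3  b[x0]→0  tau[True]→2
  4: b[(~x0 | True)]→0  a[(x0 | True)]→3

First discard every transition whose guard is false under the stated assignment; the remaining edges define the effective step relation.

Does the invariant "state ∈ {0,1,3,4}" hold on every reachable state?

Answer: INVARIANT HOLDS

Trace:
Inv-set: {0,1,3,4}
R = {0,1}
  0: ✓
  1: ✓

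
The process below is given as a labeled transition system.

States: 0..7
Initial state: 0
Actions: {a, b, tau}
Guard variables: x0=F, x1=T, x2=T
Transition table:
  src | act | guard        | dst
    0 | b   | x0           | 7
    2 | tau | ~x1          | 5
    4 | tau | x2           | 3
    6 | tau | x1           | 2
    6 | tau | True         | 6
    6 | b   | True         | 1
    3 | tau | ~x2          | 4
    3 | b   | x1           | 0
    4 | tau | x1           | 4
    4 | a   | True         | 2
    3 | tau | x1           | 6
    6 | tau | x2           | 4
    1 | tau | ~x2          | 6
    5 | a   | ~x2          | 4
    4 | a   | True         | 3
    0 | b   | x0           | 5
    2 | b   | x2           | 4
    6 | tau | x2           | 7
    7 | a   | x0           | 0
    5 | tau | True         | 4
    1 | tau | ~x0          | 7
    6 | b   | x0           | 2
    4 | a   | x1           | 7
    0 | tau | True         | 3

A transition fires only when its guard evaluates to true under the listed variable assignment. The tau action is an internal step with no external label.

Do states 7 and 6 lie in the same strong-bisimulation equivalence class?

Answer: NOT BISIMILAR

Trace:
Refine partition for ~:
  round 0: {{0,1,2,3,4,5,6,7}}
  round 1: {{0,1,5},{2},{3,6},{4},{7}}
  round 2: {{0},{1},{2},{3},{4},{5},{6},{7}}
Fixed point at round 3; 8 class(es).
[7]={7}  [6]={6}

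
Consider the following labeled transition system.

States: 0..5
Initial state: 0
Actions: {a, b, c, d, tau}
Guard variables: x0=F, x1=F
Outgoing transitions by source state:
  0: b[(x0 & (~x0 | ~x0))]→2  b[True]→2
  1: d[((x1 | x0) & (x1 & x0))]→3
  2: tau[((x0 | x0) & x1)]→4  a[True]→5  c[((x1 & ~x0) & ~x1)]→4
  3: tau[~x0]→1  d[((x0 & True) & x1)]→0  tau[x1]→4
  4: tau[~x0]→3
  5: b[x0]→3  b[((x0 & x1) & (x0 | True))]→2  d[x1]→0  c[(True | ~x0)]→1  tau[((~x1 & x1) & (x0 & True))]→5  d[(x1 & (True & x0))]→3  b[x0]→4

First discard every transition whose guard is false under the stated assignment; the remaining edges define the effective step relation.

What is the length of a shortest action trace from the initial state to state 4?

Answer: UNREACHABLE

Working:
Breadth-first toward 4:
  Layer 0: {0}
  Layer 1: {2}
  Layer 2: {5}
  Layer 3: {1}
4 never appears.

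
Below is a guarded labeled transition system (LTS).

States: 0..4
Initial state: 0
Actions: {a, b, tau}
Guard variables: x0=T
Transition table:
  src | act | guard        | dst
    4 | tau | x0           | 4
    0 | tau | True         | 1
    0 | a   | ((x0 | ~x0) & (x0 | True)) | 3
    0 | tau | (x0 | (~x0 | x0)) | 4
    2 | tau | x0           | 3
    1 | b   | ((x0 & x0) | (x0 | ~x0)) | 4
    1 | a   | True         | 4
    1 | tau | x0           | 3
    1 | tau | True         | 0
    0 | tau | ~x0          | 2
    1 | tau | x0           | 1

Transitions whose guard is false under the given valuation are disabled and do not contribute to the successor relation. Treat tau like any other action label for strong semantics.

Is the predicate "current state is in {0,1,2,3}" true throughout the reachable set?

Allowed set {0,1,2,3}
Reach set: {0,1,3,4}
  0: safe
  1: safe
  3: safe
  4: outside
reach 4 via tau — violates

Answer: INVARIANT VIOLATED at state 4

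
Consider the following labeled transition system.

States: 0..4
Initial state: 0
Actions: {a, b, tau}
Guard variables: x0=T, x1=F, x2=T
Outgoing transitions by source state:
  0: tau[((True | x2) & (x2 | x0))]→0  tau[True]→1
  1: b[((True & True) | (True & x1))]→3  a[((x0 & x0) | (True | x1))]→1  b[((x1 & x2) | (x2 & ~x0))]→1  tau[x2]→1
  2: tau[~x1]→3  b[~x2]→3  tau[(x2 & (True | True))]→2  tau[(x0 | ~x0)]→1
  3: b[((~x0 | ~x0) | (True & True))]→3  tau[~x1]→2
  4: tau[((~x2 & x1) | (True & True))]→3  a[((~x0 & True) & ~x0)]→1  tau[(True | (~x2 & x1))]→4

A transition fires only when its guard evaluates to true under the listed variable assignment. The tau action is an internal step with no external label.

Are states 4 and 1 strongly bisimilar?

Answer: NOT BISIMILAR

Working:
Refine partition for ~:
  π0 = {{0,1,2,3,4}}
  π1 = {{0,2,4},{1},{3}}
  π2 = {{0},{1},{2},{3},{4}}
Fixed point at round 3; 5 class(es).
[4]={4}  [1]={1}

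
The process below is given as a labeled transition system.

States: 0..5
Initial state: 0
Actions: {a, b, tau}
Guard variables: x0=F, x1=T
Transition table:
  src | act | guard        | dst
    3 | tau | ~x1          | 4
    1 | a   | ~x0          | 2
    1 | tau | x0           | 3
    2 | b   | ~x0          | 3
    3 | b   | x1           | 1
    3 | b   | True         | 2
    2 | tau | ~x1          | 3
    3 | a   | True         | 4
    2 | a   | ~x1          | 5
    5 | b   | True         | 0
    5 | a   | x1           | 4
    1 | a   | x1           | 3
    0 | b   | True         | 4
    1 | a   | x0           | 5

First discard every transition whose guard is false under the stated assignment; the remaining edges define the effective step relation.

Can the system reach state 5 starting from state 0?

Guard filter leaves 9 enabled edge(s).
Layer 0: {0}
Layer 1: {4}  cumulative {0,4}
Reachable = {0,4}

Answer: UNREACHABLE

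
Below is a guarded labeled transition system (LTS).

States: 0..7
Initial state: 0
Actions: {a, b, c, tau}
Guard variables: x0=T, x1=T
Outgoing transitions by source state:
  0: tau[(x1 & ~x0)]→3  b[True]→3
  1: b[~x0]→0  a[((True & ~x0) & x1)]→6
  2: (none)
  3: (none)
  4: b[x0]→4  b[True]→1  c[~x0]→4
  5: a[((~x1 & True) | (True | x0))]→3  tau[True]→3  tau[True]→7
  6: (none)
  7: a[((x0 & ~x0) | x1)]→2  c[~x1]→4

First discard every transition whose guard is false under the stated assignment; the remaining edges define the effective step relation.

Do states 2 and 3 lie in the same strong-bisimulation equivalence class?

Answer: BISIMILAR

Analysis:
Bisimulation quotient by refinement:
  round 0: {{0,1,2,3,4,5,6,7}}
  round 1: {{0,4},{1,2,3,6},{5},{7}}
  round 2: {{0},{1,2,3,6},{4},{5},{7}}
stable after 3 split(s): 5 block(s)
[2]={1,2,3,6}  [3]={1,2,3,6}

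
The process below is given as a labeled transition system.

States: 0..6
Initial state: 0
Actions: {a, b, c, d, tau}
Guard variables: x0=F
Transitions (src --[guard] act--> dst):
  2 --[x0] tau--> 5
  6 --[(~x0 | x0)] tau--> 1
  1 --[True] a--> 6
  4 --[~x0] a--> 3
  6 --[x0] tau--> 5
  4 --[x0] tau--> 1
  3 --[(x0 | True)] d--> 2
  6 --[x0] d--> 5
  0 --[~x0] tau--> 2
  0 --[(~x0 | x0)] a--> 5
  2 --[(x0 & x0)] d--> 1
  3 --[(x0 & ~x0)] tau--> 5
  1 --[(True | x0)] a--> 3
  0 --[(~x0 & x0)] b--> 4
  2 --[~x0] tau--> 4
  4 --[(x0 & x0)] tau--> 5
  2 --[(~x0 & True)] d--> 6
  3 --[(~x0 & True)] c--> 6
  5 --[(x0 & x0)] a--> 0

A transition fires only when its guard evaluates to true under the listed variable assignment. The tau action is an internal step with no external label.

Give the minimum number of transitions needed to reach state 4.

Layered search for 4:
  L0 = {0}
  L1 = {2,5}
  L2 = {4,6}
first hit 4 at d=2 via tau·tau

Answer: 2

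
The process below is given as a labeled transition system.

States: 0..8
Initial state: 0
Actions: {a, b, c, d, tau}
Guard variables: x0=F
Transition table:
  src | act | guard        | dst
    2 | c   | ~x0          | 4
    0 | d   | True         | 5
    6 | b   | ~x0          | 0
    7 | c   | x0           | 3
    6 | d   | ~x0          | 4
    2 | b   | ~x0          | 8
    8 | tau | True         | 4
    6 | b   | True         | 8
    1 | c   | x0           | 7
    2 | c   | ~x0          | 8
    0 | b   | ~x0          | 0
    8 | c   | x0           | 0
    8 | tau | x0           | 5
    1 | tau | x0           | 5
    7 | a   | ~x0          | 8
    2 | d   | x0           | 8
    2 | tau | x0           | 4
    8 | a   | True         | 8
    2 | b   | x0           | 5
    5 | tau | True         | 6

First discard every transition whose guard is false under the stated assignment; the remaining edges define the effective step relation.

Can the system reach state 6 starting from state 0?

12 transition(s) survive guard evaluation.
depth 0: {0}
depth 1: {5}  cumulative {0,5}
depth 2: {6}  cumulative {0,5,6}
depth 3: {4,8}  cumulative {0,4,5,6,8}
Reach set: {0,4,5,6,8}
Path to 6: d·tau

Answer: REACHABLE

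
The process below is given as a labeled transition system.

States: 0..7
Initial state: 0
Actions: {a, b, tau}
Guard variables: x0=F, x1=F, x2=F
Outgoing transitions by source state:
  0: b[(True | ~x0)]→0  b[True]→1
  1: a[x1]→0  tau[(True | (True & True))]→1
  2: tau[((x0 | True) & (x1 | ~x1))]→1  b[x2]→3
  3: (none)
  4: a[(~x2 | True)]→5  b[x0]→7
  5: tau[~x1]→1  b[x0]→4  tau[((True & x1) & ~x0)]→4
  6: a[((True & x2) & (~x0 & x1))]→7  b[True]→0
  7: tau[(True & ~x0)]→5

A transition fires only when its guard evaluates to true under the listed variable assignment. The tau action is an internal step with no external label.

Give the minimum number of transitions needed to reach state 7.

Layered search for 7:
  Layer 0: {0}
  Layer 1: {1}
7 never appears.

Answer: UNREACHABLE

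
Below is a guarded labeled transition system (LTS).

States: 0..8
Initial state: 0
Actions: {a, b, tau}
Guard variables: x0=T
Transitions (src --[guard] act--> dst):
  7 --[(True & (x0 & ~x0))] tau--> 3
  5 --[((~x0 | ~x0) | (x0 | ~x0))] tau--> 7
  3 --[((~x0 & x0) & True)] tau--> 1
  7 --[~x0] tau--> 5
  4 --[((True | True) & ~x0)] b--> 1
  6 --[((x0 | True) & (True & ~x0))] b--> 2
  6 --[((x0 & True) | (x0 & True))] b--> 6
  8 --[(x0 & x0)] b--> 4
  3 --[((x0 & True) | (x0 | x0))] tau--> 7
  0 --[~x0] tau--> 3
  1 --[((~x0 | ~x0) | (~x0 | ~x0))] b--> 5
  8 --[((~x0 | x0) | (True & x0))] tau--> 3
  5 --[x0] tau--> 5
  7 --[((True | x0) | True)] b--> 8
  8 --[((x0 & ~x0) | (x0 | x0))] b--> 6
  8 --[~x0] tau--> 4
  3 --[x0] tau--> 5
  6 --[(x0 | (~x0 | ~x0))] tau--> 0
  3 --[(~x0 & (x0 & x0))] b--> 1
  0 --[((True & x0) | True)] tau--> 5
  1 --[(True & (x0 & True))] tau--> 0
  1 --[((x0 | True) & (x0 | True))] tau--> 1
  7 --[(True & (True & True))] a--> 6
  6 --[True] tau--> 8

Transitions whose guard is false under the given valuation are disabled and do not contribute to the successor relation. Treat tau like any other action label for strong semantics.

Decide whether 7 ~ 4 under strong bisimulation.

Answer: NOT BISIMILAR

Analysis:
Bisimulation quotient by refinement:
  round 0: {{0,1,2,3,4,5,6,7,8}}
  round 1: {{0,1,3,5},{2,4},{6,8},{7}}
  round 2: {{0,1},{2,4},{3,5},{6},{7},{8}}
  round 3: {{0},{1},{2,4},{3,5},{6},{7},{8}}
stable after 4 split(s): 7 block(s)
class of 7: {7}; class of 4: {2,4}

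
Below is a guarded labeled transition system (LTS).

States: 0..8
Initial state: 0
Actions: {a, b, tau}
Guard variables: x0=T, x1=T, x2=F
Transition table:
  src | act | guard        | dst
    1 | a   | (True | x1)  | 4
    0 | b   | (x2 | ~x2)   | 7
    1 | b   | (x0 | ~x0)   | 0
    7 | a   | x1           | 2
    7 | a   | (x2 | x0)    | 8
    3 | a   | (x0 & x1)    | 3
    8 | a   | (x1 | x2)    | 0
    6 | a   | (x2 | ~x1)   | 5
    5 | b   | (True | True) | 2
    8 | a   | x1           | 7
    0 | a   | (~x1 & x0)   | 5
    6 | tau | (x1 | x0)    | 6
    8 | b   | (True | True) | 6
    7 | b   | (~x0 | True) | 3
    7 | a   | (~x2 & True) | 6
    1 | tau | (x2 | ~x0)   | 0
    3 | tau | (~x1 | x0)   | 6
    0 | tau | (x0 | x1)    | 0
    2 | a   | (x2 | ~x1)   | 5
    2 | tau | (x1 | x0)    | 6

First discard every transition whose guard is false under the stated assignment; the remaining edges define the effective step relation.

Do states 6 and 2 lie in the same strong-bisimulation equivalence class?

Bisimulation quotient by refinement:
  P[0] = {{0,1,2,3,4,5,6,7,8}}
  P[1] = {{0},{1,7,8},{2,6},{3},{4},{5}}
  P[2] = {{0},{1},{2,6},{3},{4},{5},{7},{8}}
Fixed point at round 3; 8 class(es).
class of 6: {2,6}; class of 2: {2,6}

Answer: BISIMILAR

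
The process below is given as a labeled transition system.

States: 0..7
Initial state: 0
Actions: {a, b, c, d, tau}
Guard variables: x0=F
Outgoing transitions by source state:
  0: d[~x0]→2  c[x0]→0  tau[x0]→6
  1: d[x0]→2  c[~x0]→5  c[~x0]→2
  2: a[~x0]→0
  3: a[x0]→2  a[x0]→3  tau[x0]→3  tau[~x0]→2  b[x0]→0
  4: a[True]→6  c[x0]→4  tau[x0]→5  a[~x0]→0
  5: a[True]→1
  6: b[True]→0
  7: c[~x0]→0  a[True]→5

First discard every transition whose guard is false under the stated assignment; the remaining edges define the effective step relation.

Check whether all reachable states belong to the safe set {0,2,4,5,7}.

Allowed set {0,2,4,5,7}
Reach set: {0,2}
  0: ok
  2: ok

Answer: INVARIANT HOLDS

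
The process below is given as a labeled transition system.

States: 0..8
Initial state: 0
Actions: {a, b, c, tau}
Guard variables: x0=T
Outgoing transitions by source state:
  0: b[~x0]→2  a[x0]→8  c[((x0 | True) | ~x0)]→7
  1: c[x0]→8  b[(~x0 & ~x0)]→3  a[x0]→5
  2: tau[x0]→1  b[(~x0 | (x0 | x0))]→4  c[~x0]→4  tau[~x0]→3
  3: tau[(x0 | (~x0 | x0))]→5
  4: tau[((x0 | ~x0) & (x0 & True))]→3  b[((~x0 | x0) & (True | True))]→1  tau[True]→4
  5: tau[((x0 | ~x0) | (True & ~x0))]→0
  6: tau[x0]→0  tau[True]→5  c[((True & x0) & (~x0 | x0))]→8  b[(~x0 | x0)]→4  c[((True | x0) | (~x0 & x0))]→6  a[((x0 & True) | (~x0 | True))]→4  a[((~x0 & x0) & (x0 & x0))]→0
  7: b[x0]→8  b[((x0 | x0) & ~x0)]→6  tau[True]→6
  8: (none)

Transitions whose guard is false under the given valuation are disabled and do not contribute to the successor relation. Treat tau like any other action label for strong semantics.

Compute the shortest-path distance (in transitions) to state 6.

Answer: 2

Working:
Layered search for 6:
  depth 0: {0}
  depth 1: {7,8}
  depth 2: {6}
6 enters at depth 2; path c·tau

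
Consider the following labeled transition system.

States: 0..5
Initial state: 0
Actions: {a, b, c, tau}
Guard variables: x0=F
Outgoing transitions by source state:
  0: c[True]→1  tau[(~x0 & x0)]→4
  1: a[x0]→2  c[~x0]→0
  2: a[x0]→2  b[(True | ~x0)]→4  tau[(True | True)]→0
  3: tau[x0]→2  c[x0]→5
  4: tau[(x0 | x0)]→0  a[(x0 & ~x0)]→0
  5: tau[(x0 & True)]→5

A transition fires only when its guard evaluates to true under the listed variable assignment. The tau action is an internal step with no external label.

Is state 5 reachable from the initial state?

4 transition(s) survive guard evaluation.
Layer 0: {0}
Layer 1: {1}  cumulative {0,1}
Reachable = {0,1}

Answer: UNREACHABLE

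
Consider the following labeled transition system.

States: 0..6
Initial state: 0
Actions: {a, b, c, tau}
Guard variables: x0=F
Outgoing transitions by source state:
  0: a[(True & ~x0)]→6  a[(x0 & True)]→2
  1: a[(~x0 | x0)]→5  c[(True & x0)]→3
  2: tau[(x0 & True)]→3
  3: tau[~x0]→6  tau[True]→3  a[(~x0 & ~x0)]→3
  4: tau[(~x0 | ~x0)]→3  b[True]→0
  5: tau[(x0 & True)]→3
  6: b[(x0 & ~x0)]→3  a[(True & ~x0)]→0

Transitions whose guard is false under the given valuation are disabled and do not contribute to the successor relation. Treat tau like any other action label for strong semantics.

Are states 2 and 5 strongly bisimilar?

Answer: BISIMILAR

Working:
Bisimulation quotient by refinement:
  π0 = {{0,1,2,3,4,5,6}}
  π1 = {{0,1,6},{2,5},{3},{4}}
  π2 = {{0,6},{1},{2,5},{3},{4}}
Fixed point at round 3; 5 class(es).
2∈{2,5}, 5∈{2,5}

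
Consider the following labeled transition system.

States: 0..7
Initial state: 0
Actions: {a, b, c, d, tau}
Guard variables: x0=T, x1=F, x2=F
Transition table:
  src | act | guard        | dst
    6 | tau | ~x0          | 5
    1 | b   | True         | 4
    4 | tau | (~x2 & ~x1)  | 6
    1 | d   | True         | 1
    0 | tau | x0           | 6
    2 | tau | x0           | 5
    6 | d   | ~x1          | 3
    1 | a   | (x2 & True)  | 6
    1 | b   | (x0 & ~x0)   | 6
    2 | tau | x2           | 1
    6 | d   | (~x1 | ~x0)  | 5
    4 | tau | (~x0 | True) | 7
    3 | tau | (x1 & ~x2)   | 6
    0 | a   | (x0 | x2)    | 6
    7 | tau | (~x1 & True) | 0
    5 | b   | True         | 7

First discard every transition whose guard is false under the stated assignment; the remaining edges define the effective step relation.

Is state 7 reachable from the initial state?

Answer: REACHABLE

Analysis:
After dropping false guards: 11 live edges.
Layer 0: {0}
Layer 1: {6}  now seen {0,6}
Layer 2: {3,5}  now seen {0,3,5,6}
Layer 3: {7}  now seen {0,3,5,6,7}
R = {0,3,5,6,7}
witness 7: tau·d·b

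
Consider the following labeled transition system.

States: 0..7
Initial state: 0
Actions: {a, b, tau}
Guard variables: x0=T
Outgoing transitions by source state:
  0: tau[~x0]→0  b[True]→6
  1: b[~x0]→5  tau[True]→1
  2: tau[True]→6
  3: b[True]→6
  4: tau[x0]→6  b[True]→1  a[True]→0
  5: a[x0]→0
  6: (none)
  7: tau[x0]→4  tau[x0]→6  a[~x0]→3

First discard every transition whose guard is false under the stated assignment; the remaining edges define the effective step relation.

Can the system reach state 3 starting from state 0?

Answer: UNREACHABLE

Trace:
10 transition(s) survive guard evaluation.
depth 0: {0}
depth 1: {6}  cumulative {0,6}
R = {0,6}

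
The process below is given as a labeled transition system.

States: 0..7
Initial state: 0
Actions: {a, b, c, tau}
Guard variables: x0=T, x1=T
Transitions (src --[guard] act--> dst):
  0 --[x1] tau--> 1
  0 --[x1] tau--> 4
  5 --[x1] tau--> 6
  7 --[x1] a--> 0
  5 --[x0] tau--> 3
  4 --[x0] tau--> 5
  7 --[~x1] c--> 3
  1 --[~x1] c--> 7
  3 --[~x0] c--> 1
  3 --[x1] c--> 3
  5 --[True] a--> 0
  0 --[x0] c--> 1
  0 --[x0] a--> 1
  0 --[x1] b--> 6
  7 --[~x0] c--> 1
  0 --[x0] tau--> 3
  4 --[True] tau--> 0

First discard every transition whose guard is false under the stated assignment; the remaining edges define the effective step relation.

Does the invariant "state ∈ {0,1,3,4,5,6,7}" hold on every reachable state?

Answer: INVARIANT HOLDS

Working:
Safe = {0,1,3,4,5,6,7}
Reach set: {0,1,3,4,5,6}
  0: safe
  1: safe
  3: safe
  4: safe
  5: safe
  6: safe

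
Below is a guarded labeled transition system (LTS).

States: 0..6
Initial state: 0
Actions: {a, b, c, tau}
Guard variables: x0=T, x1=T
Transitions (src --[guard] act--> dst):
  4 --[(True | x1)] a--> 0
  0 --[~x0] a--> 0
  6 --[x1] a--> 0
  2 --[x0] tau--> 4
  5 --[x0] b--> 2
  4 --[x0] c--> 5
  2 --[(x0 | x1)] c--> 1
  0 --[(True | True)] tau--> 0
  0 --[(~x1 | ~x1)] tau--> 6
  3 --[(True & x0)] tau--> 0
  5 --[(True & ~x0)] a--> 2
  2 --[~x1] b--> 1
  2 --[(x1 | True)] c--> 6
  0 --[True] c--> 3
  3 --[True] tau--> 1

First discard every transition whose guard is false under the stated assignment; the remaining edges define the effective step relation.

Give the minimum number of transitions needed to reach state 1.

Answer: 2

Analysis:
BFS to 1:
  L0 = {0}
  L1 = {3}
  L2 = {1}
depth(1)=2, e.g. c·tau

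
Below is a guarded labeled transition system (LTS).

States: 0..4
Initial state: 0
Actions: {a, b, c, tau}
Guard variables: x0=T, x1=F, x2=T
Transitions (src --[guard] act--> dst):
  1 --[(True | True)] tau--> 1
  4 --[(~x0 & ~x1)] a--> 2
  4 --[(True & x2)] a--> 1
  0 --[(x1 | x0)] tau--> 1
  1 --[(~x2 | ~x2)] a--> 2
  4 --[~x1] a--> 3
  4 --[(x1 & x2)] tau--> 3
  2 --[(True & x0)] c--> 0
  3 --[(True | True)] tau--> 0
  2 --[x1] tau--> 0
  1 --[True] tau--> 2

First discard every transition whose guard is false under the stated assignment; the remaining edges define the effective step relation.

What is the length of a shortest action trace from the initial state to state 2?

Answer: 2

Working:
BFS to 2:
  depth 0: {0}
  depth 1: {1}
  depth 2: {2}
depth(2)=2, e.g. tau·tau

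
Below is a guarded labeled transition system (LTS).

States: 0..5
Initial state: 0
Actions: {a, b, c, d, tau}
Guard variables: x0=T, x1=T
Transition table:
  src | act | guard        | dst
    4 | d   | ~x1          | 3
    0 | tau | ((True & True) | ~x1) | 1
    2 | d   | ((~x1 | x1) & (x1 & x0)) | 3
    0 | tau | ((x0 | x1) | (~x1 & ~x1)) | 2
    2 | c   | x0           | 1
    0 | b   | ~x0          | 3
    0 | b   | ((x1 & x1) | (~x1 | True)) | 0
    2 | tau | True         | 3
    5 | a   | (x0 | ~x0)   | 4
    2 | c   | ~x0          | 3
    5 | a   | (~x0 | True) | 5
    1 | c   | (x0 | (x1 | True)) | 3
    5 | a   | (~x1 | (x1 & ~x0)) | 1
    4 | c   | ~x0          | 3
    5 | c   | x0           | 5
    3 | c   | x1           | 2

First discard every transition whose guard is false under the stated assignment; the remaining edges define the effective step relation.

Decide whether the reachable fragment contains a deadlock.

Reach set: {0,1,2,3}
  0: b→0  tau→1  tau→2  [deg 3]
  1: c→3  [deg 1]
  2: c→1  d→3  tau→3  [deg 3]
  3: c→2  [deg 1]

Answer: DEADLOCK-FREE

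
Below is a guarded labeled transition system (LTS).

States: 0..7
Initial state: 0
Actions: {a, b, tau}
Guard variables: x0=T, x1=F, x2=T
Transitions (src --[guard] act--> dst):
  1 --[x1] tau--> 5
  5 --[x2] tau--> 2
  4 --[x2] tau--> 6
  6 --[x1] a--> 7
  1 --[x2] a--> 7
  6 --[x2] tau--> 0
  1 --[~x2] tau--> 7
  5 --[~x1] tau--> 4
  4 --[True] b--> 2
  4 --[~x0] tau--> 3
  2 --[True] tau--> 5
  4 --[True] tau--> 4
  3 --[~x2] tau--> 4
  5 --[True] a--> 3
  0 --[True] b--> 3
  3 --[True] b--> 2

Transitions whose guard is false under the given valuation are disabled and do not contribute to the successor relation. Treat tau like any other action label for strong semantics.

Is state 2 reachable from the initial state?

Answer: REACHABLE

Analysis:
11 transition(s) survive guard evaluation.
L0 = {0}
L1 = {3}  cumulative {0,3}
L2 = {2}  cumulative {0,2,3}
L3 = {5}  cumulative {0,2,3,5}
L4 = {4}  cumulative {0,2,3,4,5}
L5 = {6}  cumulative {0,2,3,4,5,6}
R = {0,2,3,4,5,6}
trace reaching 2: b·b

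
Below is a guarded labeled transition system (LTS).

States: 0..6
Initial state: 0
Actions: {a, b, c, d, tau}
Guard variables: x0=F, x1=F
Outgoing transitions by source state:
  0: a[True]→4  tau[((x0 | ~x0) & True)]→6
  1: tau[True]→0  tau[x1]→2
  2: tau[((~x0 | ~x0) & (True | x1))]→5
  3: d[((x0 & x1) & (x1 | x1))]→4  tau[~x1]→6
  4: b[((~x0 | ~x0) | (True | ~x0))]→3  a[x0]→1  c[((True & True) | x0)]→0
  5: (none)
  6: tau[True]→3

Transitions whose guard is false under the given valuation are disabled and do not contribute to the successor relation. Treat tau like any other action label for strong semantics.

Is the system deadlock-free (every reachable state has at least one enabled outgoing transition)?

Answer: DEADLOCK-FREE

Trace:
R = {0,3,4,6}
  0: a→4  tau→6  [2 exit(s)]
  3: tau→6  [1 exit(s)]
  4: b→3  c→0  [2 exit(s)]
  6: tau→3  [1 exit(s)]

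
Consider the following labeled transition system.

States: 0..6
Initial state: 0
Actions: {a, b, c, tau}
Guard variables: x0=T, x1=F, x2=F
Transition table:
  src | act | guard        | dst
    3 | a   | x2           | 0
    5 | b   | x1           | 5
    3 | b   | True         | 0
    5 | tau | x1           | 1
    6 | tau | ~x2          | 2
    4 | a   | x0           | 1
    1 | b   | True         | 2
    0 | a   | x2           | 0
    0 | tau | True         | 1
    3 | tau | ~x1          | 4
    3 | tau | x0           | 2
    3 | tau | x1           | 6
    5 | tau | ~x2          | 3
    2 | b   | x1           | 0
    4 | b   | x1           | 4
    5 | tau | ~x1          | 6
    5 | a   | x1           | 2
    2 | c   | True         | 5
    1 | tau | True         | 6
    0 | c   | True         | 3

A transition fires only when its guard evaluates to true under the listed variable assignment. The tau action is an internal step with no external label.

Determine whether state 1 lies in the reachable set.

Answer: REACHABLE

Analysis:
Guard filter leaves 12 enabled edge(s).
depth 0: {0}
depth 1: {1,3}  now seen {0,1,3}
depth 2: {2,4,6}  now seen {0,1,2,3,4,6}
depth 3: {5}  now seen {0,1,2,3,4,5,6}
Reach set: {0,1,2,3,4,5,6}
trace reaching 1: tau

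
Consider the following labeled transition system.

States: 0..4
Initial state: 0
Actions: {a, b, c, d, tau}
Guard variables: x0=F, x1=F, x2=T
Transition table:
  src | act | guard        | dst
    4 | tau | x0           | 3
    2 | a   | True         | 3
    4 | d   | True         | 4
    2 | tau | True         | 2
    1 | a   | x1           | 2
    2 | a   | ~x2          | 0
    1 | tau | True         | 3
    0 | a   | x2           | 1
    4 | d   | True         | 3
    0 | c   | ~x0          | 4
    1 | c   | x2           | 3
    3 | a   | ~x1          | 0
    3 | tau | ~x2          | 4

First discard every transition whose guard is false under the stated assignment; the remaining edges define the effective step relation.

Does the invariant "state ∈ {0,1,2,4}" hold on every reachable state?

Inv-set: {0,1,2,4}
Reach set: {0,1,3,4}
  0: ✓
  1: ✓
  3: VIOLATES
  4: ✓
reach 3 via a·tau — violates

Answer: INVARIANT VIOLATED at state 3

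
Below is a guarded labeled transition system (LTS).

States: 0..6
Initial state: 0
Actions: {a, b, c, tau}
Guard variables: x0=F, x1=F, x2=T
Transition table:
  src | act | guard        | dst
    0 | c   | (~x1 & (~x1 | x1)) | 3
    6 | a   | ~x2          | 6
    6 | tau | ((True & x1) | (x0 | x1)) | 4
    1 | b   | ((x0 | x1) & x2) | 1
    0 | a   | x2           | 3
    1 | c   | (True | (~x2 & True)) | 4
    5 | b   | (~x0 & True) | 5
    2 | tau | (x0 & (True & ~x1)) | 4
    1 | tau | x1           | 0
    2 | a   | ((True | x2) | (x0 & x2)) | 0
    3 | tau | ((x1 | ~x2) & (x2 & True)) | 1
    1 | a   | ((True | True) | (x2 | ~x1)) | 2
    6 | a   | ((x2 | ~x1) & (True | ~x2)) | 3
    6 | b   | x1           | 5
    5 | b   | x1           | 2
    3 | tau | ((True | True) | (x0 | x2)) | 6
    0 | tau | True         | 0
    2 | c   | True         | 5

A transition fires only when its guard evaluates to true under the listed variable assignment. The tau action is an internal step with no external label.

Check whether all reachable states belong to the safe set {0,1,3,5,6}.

Safe = {0,1,3,5,6}
Reachable = {0,3,6}
  0: safe
  3: safe
  6: safe

Answer: INVARIANT HOLDS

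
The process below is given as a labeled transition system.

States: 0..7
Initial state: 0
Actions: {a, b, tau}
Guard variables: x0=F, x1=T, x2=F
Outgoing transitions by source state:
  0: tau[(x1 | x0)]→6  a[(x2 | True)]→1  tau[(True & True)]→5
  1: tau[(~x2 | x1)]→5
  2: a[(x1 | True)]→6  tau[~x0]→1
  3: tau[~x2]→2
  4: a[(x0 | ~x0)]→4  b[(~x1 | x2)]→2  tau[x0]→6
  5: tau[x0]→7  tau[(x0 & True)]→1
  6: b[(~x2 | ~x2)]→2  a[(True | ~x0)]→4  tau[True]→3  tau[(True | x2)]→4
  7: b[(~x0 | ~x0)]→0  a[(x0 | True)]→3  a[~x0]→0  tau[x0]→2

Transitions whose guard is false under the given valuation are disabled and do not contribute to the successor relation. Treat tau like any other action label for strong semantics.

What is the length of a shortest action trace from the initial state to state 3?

Breadth-first toward 3:
  L0 = {0}
  L1 = {1,5,6}
  L2 = {2,3,4}
3 enters at depth 2; path tau·tau

Answer: 2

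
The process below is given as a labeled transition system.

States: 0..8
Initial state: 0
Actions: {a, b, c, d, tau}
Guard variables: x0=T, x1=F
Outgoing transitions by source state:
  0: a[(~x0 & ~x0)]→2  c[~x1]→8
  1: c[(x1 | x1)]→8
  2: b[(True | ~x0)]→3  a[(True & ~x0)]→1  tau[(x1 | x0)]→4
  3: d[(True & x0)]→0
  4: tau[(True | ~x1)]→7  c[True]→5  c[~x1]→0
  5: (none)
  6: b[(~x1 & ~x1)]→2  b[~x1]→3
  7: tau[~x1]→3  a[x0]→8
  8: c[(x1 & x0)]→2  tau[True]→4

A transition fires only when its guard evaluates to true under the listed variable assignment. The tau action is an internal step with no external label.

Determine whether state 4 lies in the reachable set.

Answer: REACHABLE

Working:
12 transition(s) survive guard evaluation.
Layer 0: {0}
Layer 1: {8}  cumulative {0,8}
Layer 2: {4}  cumulative {0,4,8}
Layer 3: {5,7}  cumulative {0,4,5,7,8}
Layer 4: {3}  cumulative {0,3,4,5,7,8}
Reach set: {0,3,4,5,7,8}
trace reaching 4: c·tau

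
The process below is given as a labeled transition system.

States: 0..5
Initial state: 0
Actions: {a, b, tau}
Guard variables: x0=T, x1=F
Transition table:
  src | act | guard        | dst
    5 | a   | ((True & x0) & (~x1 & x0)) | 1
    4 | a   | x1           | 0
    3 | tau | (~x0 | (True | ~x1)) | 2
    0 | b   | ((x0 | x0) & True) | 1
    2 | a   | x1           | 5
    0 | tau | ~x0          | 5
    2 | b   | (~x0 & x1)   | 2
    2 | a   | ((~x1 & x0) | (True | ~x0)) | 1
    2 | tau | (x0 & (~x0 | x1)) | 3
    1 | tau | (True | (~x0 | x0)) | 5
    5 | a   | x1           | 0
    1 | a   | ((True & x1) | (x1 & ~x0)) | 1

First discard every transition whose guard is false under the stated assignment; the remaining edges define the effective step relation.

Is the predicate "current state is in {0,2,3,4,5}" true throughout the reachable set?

Answer: INVARIANT VIOLATED at state 1

Trace:
Safe = {0,2,3,4,5}
R = {0,1,5}
  0: ok
  1: ✗ unsafe
  5: ok
counterexample path to 1: b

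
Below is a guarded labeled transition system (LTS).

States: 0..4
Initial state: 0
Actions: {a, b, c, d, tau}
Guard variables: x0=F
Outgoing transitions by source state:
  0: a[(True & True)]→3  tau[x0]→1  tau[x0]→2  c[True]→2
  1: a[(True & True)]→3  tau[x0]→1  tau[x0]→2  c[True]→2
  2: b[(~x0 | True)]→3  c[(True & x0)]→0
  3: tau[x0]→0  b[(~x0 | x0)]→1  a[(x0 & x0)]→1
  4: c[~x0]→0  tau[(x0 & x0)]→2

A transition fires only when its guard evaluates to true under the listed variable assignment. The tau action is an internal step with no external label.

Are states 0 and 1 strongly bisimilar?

Answer: BISIMILAR

Working:
Bisimulation quotient by refinement:
  round 0: {{0,1,2,3,4}}
  round 1: {{0,1},{2,3},{4}}
  round 2: {{0,1},{2},{3},{4}}
Fixed point at round 3; 4 class(es).
0∈{0,1}, 1∈{0,1}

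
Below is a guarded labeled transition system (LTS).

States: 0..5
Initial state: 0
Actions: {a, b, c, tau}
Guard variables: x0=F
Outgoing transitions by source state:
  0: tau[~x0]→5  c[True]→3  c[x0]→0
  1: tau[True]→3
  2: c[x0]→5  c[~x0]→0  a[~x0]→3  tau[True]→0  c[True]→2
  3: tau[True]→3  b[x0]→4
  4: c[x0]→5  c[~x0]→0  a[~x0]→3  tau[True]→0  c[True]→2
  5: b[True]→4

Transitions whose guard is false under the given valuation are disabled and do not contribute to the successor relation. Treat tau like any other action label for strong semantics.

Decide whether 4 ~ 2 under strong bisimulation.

Bisimulation quotient by refinement:
  P[0] = {{0,1,2,3,4,5}}
  P[1] = {{0},{1,3},{2,4},{5}}
4 equivalence class(es) (converged in 2)
4∈{2,4}, 2∈{2,4}

Answer: BISIMILAR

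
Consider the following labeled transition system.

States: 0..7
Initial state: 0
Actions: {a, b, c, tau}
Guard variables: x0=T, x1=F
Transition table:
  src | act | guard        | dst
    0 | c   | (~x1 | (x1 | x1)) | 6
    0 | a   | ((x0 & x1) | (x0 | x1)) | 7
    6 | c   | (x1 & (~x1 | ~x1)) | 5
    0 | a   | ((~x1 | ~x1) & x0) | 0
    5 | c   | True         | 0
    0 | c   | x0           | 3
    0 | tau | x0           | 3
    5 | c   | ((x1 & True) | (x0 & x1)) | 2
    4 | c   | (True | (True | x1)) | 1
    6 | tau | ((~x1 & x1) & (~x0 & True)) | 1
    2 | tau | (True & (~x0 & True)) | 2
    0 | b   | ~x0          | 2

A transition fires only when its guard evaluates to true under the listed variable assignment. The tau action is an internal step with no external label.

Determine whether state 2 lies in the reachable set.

Answer: UNREACHABLE

Analysis:
7 transition(s) survive guard evaluation.
Layer 0: {0}
Layer 1: {3,6,7}  cumulative {0,3,6,7}
Reach set: {0,3,6,7}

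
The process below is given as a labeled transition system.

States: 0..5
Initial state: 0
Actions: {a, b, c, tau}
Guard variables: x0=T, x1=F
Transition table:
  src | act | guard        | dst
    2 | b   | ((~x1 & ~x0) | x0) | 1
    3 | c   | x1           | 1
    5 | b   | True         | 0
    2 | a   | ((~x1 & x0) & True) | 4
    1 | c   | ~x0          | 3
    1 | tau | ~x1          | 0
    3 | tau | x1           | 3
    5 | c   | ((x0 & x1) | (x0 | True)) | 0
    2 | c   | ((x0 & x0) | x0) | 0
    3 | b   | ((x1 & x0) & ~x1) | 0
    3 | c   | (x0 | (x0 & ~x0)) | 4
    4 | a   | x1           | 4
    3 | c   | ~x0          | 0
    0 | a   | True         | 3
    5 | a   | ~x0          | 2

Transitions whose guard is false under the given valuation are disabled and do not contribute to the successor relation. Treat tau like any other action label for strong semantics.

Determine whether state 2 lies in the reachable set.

Answer: UNREACHABLE

Trace:
Guard filter leaves 8 enabled edge(s).
depth 0: {0}
depth 1: {3}  now seen {0,3}
depth 2: {4}  now seen {0,3,4}
Reachable = {0,3,4}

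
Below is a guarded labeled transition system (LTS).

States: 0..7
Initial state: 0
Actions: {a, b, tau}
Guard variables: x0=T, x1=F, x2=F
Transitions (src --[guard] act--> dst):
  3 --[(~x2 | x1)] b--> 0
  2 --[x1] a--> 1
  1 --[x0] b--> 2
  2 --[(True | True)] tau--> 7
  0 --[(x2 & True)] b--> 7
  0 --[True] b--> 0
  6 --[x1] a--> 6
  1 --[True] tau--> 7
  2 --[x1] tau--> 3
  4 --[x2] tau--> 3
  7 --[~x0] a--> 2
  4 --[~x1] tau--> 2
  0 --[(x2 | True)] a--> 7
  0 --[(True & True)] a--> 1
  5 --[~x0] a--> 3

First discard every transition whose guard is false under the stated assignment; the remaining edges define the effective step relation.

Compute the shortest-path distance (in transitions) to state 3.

Layered search for 3:
  Layer 0: {0}
  Layer 1: {1,7}
  Layer 2: {2}
3 never appears.

Answer: UNREACHABLE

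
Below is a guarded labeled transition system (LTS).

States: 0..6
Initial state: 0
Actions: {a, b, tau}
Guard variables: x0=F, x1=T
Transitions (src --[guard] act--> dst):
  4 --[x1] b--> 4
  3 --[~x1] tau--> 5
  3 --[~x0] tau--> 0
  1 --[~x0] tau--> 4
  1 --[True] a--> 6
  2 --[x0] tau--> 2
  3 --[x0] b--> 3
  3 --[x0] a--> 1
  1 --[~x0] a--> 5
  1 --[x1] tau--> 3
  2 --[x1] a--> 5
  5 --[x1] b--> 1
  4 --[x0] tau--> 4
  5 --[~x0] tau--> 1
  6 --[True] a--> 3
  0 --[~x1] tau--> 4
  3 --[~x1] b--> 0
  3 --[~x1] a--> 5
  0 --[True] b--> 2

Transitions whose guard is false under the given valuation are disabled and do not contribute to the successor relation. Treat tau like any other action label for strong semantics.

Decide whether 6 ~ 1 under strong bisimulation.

Answer: NOT BISIMILAR

Working:
Bisimulation quotient by refinement:
  π0 = {{0,1,2,3,4,5,6}}
  π1 = {{0,4},{1},{2,6},{3},{5}}
  π2 = {{0},{1},{2},{3},{4},{5},{6}}
Fixed point at round 3; 7 class(es).
class of 6: {6}; class of 1: {1}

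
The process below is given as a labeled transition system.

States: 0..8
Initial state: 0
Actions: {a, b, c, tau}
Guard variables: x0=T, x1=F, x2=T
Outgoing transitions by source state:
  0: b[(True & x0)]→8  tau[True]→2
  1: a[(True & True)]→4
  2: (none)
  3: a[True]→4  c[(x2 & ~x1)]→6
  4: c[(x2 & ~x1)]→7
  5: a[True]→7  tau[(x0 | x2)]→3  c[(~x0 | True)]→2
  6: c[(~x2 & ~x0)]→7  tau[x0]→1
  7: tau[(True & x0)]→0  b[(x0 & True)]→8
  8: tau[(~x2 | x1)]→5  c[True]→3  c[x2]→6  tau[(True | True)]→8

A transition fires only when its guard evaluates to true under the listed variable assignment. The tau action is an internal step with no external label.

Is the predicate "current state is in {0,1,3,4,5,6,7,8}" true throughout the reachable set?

Answer: INVARIANT VIOLATED at state 2

Trace:
Safe = {0,1,3,4,5,6,7,8}
R = {0,1,2,3,4,6,7,8}
  0: safe
  1: safe
  2: VIOLATES
  3: safe
  4: safe
  6: safe
  7: safe
  8: safe
witness against invariant: tau → 2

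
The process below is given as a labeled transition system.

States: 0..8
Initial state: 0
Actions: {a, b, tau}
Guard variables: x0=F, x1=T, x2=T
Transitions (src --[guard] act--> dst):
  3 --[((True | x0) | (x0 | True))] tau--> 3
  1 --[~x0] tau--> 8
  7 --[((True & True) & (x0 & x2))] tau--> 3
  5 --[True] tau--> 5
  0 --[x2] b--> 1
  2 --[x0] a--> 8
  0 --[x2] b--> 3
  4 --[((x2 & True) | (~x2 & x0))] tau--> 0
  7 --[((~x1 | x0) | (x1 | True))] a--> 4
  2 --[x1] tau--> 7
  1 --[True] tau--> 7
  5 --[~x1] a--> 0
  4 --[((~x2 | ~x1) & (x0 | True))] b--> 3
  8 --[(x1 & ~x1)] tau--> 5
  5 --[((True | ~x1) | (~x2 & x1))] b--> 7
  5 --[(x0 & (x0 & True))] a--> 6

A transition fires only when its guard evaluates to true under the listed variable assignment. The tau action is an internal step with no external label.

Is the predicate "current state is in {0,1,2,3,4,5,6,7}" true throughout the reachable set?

Allowed set {0,1,2,3,4,5,6,7}
Reach set: {0,1,3,4,7,8}
  0: ✓
  1: ✓
  3: ✓
  4: ✓
  7: ✓
  8: outside
counterexample path to 8: b·tau

Answer: INVARIANT VIOLATED at state 8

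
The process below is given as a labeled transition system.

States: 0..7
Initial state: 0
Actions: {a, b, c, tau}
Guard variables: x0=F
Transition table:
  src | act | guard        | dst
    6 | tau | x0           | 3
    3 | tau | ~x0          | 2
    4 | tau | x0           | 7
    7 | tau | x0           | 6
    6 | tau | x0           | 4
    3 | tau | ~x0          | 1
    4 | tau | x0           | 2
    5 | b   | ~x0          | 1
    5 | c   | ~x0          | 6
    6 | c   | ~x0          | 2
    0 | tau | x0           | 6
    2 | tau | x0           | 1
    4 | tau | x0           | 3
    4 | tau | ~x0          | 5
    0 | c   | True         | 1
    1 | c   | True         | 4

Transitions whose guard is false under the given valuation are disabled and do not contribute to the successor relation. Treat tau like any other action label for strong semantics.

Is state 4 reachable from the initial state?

After dropping false guards: 8 live edges.
Layer 0: {0}
Layer 1: {1}  cumulative {0,1}
Layer 2: {4}  cumulative {0,1,4}
Layer 3: {5}  cumulative {0,1,4,5}
Layer 4: {6}  cumulative {0,1,4,5,6}
Layer 5: {2}  cumulative {0,1,2,4,5,6}
R = {0,1,2,4,5,6}
witness 4: c·c

Answer: REACHABLE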